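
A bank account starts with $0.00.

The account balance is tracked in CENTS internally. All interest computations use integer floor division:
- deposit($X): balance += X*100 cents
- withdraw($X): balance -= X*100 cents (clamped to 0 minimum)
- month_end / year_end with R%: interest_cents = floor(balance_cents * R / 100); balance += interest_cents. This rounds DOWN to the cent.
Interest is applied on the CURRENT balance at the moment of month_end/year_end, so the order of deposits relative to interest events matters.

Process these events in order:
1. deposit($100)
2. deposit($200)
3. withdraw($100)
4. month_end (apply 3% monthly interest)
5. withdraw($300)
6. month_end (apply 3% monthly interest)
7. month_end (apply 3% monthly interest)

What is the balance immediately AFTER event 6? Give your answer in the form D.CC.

After 1 (deposit($100)): balance=$100.00 total_interest=$0.00
After 2 (deposit($200)): balance=$300.00 total_interest=$0.00
After 3 (withdraw($100)): balance=$200.00 total_interest=$0.00
After 4 (month_end (apply 3% monthly interest)): balance=$206.00 total_interest=$6.00
After 5 (withdraw($300)): balance=$0.00 total_interest=$6.00
After 6 (month_end (apply 3% monthly interest)): balance=$0.00 total_interest=$6.00

Answer: 0.00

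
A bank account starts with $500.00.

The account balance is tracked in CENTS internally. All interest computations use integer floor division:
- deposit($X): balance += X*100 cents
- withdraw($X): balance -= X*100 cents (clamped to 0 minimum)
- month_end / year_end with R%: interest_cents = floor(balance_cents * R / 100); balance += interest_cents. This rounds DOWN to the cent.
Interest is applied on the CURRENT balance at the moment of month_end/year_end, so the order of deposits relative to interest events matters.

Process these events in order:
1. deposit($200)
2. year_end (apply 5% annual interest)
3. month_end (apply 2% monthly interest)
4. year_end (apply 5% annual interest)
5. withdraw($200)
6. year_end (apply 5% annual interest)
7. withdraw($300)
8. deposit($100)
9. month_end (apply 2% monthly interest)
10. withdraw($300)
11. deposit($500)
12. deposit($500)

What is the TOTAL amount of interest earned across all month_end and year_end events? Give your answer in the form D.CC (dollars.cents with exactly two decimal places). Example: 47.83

After 1 (deposit($200)): balance=$700.00 total_interest=$0.00
After 2 (year_end (apply 5% annual interest)): balance=$735.00 total_interest=$35.00
After 3 (month_end (apply 2% monthly interest)): balance=$749.70 total_interest=$49.70
After 4 (year_end (apply 5% annual interest)): balance=$787.18 total_interest=$87.18
After 5 (withdraw($200)): balance=$587.18 total_interest=$87.18
After 6 (year_end (apply 5% annual interest)): balance=$616.53 total_interest=$116.53
After 7 (withdraw($300)): balance=$316.53 total_interest=$116.53
After 8 (deposit($100)): balance=$416.53 total_interest=$116.53
After 9 (month_end (apply 2% monthly interest)): balance=$424.86 total_interest=$124.86
After 10 (withdraw($300)): balance=$124.86 total_interest=$124.86
After 11 (deposit($500)): balance=$624.86 total_interest=$124.86
After 12 (deposit($500)): balance=$1124.86 total_interest=$124.86

Answer: 124.86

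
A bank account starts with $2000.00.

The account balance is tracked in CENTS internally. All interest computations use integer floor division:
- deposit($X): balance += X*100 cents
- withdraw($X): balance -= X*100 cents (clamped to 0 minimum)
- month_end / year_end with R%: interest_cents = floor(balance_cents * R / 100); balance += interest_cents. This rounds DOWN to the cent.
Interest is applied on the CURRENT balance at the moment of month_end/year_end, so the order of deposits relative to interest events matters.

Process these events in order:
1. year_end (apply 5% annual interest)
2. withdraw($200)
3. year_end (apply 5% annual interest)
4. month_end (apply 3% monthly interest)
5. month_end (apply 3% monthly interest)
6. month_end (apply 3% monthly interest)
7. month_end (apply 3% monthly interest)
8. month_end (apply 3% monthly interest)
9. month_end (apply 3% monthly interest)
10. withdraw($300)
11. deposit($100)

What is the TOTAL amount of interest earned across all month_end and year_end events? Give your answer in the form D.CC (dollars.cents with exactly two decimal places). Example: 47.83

Answer: 582.11

Derivation:
After 1 (year_end (apply 5% annual interest)): balance=$2100.00 total_interest=$100.00
After 2 (withdraw($200)): balance=$1900.00 total_interest=$100.00
After 3 (year_end (apply 5% annual interest)): balance=$1995.00 total_interest=$195.00
After 4 (month_end (apply 3% monthly interest)): balance=$2054.85 total_interest=$254.85
After 5 (month_end (apply 3% monthly interest)): balance=$2116.49 total_interest=$316.49
After 6 (month_end (apply 3% monthly interest)): balance=$2179.98 total_interest=$379.98
After 7 (month_end (apply 3% monthly interest)): balance=$2245.37 total_interest=$445.37
After 8 (month_end (apply 3% monthly interest)): balance=$2312.73 total_interest=$512.73
After 9 (month_end (apply 3% monthly interest)): balance=$2382.11 total_interest=$582.11
After 10 (withdraw($300)): balance=$2082.11 total_interest=$582.11
After 11 (deposit($100)): balance=$2182.11 total_interest=$582.11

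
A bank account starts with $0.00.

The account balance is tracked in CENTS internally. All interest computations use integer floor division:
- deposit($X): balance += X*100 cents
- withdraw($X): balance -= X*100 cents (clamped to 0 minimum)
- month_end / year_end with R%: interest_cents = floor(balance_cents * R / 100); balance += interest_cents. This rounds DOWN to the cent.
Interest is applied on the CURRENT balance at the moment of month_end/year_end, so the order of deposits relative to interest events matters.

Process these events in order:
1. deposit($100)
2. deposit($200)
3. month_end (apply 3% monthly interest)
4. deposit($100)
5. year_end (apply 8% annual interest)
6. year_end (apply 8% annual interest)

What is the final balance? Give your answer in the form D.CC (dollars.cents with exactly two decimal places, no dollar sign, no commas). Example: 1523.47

After 1 (deposit($100)): balance=$100.00 total_interest=$0.00
After 2 (deposit($200)): balance=$300.00 total_interest=$0.00
After 3 (month_end (apply 3% monthly interest)): balance=$309.00 total_interest=$9.00
After 4 (deposit($100)): balance=$409.00 total_interest=$9.00
After 5 (year_end (apply 8% annual interest)): balance=$441.72 total_interest=$41.72
After 6 (year_end (apply 8% annual interest)): balance=$477.05 total_interest=$77.05

Answer: 477.05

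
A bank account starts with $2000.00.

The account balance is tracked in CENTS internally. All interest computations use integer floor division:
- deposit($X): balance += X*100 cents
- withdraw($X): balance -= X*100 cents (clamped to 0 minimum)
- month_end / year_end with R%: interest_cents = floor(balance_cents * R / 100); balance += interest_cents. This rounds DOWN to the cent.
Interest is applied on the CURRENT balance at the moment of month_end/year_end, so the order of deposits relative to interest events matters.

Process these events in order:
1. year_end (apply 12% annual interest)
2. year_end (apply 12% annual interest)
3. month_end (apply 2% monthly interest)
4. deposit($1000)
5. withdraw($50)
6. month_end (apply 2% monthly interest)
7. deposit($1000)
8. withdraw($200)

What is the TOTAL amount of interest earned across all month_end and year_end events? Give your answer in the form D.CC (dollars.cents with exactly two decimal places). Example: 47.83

After 1 (year_end (apply 12% annual interest)): balance=$2240.00 total_interest=$240.00
After 2 (year_end (apply 12% annual interest)): balance=$2508.80 total_interest=$508.80
After 3 (month_end (apply 2% monthly interest)): balance=$2558.97 total_interest=$558.97
After 4 (deposit($1000)): balance=$3558.97 total_interest=$558.97
After 5 (withdraw($50)): balance=$3508.97 total_interest=$558.97
After 6 (month_end (apply 2% monthly interest)): balance=$3579.14 total_interest=$629.14
After 7 (deposit($1000)): balance=$4579.14 total_interest=$629.14
After 8 (withdraw($200)): balance=$4379.14 total_interest=$629.14

Answer: 629.14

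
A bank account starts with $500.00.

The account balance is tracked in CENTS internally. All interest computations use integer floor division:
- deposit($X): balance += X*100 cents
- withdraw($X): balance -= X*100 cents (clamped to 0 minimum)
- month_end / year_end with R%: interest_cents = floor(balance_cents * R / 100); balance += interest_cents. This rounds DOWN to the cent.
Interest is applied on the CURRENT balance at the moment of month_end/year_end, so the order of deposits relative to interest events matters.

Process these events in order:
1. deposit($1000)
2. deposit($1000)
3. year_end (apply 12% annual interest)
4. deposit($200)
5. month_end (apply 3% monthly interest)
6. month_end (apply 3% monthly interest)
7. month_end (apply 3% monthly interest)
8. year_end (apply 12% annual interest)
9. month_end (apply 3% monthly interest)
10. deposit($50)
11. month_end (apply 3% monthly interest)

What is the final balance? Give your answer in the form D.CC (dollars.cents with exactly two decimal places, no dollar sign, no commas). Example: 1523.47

Answer: 3946.65

Derivation:
After 1 (deposit($1000)): balance=$1500.00 total_interest=$0.00
After 2 (deposit($1000)): balance=$2500.00 total_interest=$0.00
After 3 (year_end (apply 12% annual interest)): balance=$2800.00 total_interest=$300.00
After 4 (deposit($200)): balance=$3000.00 total_interest=$300.00
After 5 (month_end (apply 3% monthly interest)): balance=$3090.00 total_interest=$390.00
After 6 (month_end (apply 3% monthly interest)): balance=$3182.70 total_interest=$482.70
After 7 (month_end (apply 3% monthly interest)): balance=$3278.18 total_interest=$578.18
After 8 (year_end (apply 12% annual interest)): balance=$3671.56 total_interest=$971.56
After 9 (month_end (apply 3% monthly interest)): balance=$3781.70 total_interest=$1081.70
After 10 (deposit($50)): balance=$3831.70 total_interest=$1081.70
After 11 (month_end (apply 3% monthly interest)): balance=$3946.65 total_interest=$1196.65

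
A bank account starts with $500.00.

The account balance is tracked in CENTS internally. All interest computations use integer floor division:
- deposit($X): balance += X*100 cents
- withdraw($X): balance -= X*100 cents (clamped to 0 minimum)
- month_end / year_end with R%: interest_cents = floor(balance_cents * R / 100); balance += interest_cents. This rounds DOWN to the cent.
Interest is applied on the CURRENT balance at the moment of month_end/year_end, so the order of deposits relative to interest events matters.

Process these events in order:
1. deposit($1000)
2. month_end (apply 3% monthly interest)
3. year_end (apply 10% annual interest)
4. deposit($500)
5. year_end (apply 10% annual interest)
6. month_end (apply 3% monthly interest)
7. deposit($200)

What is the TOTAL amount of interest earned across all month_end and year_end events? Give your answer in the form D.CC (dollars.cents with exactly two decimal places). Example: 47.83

After 1 (deposit($1000)): balance=$1500.00 total_interest=$0.00
After 2 (month_end (apply 3% monthly interest)): balance=$1545.00 total_interest=$45.00
After 3 (year_end (apply 10% annual interest)): balance=$1699.50 total_interest=$199.50
After 4 (deposit($500)): balance=$2199.50 total_interest=$199.50
After 5 (year_end (apply 10% annual interest)): balance=$2419.45 total_interest=$419.45
After 6 (month_end (apply 3% monthly interest)): balance=$2492.03 total_interest=$492.03
After 7 (deposit($200)): balance=$2692.03 total_interest=$492.03

Answer: 492.03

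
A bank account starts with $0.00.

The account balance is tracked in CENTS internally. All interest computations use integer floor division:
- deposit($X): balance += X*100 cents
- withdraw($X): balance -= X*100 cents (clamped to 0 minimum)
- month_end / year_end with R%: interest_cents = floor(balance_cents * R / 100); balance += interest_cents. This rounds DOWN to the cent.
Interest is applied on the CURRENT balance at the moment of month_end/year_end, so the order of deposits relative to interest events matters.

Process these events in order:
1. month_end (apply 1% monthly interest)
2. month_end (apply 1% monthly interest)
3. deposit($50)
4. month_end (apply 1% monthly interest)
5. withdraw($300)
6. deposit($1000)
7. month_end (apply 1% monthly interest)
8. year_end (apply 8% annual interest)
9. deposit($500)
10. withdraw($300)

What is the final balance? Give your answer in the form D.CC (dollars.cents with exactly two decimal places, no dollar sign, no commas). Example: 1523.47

Answer: 1290.80

Derivation:
After 1 (month_end (apply 1% monthly interest)): balance=$0.00 total_interest=$0.00
After 2 (month_end (apply 1% monthly interest)): balance=$0.00 total_interest=$0.00
After 3 (deposit($50)): balance=$50.00 total_interest=$0.00
After 4 (month_end (apply 1% monthly interest)): balance=$50.50 total_interest=$0.50
After 5 (withdraw($300)): balance=$0.00 total_interest=$0.50
After 6 (deposit($1000)): balance=$1000.00 total_interest=$0.50
After 7 (month_end (apply 1% monthly interest)): balance=$1010.00 total_interest=$10.50
After 8 (year_end (apply 8% annual interest)): balance=$1090.80 total_interest=$91.30
After 9 (deposit($500)): balance=$1590.80 total_interest=$91.30
After 10 (withdraw($300)): balance=$1290.80 total_interest=$91.30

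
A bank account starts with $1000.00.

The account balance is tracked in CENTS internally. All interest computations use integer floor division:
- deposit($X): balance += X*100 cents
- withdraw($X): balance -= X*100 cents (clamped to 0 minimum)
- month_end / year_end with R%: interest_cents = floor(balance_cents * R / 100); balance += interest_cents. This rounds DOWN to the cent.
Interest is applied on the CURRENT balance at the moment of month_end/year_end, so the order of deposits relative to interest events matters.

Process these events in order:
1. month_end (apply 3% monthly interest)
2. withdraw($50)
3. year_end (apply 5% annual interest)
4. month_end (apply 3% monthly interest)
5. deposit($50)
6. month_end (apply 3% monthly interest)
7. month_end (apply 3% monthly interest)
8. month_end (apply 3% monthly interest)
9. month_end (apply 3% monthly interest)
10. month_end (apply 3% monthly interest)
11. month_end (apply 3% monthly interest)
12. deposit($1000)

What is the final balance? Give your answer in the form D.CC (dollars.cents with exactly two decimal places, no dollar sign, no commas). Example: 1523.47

Answer: 2325.21

Derivation:
After 1 (month_end (apply 3% monthly interest)): balance=$1030.00 total_interest=$30.00
After 2 (withdraw($50)): balance=$980.00 total_interest=$30.00
After 3 (year_end (apply 5% annual interest)): balance=$1029.00 total_interest=$79.00
After 4 (month_end (apply 3% monthly interest)): balance=$1059.87 total_interest=$109.87
After 5 (deposit($50)): balance=$1109.87 total_interest=$109.87
After 6 (month_end (apply 3% monthly interest)): balance=$1143.16 total_interest=$143.16
After 7 (month_end (apply 3% monthly interest)): balance=$1177.45 total_interest=$177.45
After 8 (month_end (apply 3% monthly interest)): balance=$1212.77 total_interest=$212.77
After 9 (month_end (apply 3% monthly interest)): balance=$1249.15 total_interest=$249.15
After 10 (month_end (apply 3% monthly interest)): balance=$1286.62 total_interest=$286.62
After 11 (month_end (apply 3% monthly interest)): balance=$1325.21 total_interest=$325.21
After 12 (deposit($1000)): balance=$2325.21 total_interest=$325.21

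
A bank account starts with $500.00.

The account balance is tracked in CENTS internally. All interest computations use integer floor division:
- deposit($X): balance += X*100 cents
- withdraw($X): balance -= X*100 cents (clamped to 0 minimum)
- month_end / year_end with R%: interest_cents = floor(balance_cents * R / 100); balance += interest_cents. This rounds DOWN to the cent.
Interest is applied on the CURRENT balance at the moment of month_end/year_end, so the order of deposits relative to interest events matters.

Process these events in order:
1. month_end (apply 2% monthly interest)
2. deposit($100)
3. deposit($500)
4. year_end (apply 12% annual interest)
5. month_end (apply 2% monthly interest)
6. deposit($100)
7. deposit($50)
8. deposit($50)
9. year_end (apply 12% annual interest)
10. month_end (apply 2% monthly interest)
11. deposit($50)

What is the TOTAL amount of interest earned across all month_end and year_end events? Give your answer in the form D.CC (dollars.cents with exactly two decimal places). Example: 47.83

Answer: 377.10

Derivation:
After 1 (month_end (apply 2% monthly interest)): balance=$510.00 total_interest=$10.00
After 2 (deposit($100)): balance=$610.00 total_interest=$10.00
After 3 (deposit($500)): balance=$1110.00 total_interest=$10.00
After 4 (year_end (apply 12% annual interest)): balance=$1243.20 total_interest=$143.20
After 5 (month_end (apply 2% monthly interest)): balance=$1268.06 total_interest=$168.06
After 6 (deposit($100)): balance=$1368.06 total_interest=$168.06
After 7 (deposit($50)): balance=$1418.06 total_interest=$168.06
After 8 (deposit($50)): balance=$1468.06 total_interest=$168.06
After 9 (year_end (apply 12% annual interest)): balance=$1644.22 total_interest=$344.22
After 10 (month_end (apply 2% monthly interest)): balance=$1677.10 total_interest=$377.10
After 11 (deposit($50)): balance=$1727.10 total_interest=$377.10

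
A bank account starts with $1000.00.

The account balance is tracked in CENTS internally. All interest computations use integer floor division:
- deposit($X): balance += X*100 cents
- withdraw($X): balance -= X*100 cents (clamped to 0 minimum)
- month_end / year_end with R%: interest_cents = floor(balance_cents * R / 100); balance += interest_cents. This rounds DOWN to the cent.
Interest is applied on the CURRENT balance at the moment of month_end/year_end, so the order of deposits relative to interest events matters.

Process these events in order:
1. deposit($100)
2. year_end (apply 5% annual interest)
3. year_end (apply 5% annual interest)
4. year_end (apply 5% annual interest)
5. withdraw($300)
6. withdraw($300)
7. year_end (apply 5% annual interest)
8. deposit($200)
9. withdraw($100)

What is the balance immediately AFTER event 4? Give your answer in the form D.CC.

Answer: 1273.38

Derivation:
After 1 (deposit($100)): balance=$1100.00 total_interest=$0.00
After 2 (year_end (apply 5% annual interest)): balance=$1155.00 total_interest=$55.00
After 3 (year_end (apply 5% annual interest)): balance=$1212.75 total_interest=$112.75
After 4 (year_end (apply 5% annual interest)): balance=$1273.38 total_interest=$173.38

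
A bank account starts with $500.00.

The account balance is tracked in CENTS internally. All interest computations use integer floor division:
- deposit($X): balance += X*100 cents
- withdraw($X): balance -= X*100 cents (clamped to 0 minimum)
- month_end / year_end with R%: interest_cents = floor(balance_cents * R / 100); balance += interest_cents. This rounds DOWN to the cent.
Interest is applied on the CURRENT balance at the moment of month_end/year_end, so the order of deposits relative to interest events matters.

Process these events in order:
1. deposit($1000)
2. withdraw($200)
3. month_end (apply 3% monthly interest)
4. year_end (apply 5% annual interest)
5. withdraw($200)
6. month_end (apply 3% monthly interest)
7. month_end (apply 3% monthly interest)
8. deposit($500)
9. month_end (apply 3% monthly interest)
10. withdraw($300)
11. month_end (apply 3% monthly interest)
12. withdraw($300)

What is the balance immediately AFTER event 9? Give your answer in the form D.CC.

After 1 (deposit($1000)): balance=$1500.00 total_interest=$0.00
After 2 (withdraw($200)): balance=$1300.00 total_interest=$0.00
After 3 (month_end (apply 3% monthly interest)): balance=$1339.00 total_interest=$39.00
After 4 (year_end (apply 5% annual interest)): balance=$1405.95 total_interest=$105.95
After 5 (withdraw($200)): balance=$1205.95 total_interest=$105.95
After 6 (month_end (apply 3% monthly interest)): balance=$1242.12 total_interest=$142.12
After 7 (month_end (apply 3% monthly interest)): balance=$1279.38 total_interest=$179.38
After 8 (deposit($500)): balance=$1779.38 total_interest=$179.38
After 9 (month_end (apply 3% monthly interest)): balance=$1832.76 total_interest=$232.76

Answer: 1832.76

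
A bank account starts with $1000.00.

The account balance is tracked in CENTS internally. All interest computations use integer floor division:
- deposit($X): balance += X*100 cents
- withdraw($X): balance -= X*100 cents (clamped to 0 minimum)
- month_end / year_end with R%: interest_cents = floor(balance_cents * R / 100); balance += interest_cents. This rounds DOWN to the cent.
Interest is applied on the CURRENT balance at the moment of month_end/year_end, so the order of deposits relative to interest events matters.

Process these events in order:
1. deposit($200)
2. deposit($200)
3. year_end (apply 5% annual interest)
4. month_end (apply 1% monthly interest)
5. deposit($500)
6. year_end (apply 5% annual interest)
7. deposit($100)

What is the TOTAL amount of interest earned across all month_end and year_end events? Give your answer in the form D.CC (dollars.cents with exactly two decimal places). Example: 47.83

After 1 (deposit($200)): balance=$1200.00 total_interest=$0.00
After 2 (deposit($200)): balance=$1400.00 total_interest=$0.00
After 3 (year_end (apply 5% annual interest)): balance=$1470.00 total_interest=$70.00
After 4 (month_end (apply 1% monthly interest)): balance=$1484.70 total_interest=$84.70
After 5 (deposit($500)): balance=$1984.70 total_interest=$84.70
After 6 (year_end (apply 5% annual interest)): balance=$2083.93 total_interest=$183.93
After 7 (deposit($100)): balance=$2183.93 total_interest=$183.93

Answer: 183.93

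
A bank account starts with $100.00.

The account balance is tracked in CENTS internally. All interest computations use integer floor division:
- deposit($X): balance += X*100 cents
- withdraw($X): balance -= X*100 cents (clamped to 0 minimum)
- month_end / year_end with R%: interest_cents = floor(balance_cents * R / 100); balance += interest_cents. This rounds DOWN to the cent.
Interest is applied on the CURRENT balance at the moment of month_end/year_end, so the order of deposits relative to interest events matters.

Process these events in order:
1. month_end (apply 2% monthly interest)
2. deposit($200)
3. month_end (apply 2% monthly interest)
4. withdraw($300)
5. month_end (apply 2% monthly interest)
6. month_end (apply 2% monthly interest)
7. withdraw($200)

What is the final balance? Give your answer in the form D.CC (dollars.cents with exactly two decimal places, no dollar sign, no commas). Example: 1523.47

Answer: 0.00

Derivation:
After 1 (month_end (apply 2% monthly interest)): balance=$102.00 total_interest=$2.00
After 2 (deposit($200)): balance=$302.00 total_interest=$2.00
After 3 (month_end (apply 2% monthly interest)): balance=$308.04 total_interest=$8.04
After 4 (withdraw($300)): balance=$8.04 total_interest=$8.04
After 5 (month_end (apply 2% monthly interest)): balance=$8.20 total_interest=$8.20
After 6 (month_end (apply 2% monthly interest)): balance=$8.36 total_interest=$8.36
After 7 (withdraw($200)): balance=$0.00 total_interest=$8.36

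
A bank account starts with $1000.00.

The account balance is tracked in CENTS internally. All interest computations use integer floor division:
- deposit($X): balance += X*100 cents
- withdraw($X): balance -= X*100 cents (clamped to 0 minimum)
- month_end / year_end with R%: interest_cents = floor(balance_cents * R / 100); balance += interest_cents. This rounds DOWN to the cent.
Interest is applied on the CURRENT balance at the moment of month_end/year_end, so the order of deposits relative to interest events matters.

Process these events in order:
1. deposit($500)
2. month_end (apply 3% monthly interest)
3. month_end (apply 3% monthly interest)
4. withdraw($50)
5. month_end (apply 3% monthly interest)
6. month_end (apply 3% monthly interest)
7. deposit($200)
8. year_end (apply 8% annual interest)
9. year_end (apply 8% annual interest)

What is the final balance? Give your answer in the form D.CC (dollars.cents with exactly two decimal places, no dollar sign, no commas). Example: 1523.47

Answer: 2140.58

Derivation:
After 1 (deposit($500)): balance=$1500.00 total_interest=$0.00
After 2 (month_end (apply 3% monthly interest)): balance=$1545.00 total_interest=$45.00
After 3 (month_end (apply 3% monthly interest)): balance=$1591.35 total_interest=$91.35
After 4 (withdraw($50)): balance=$1541.35 total_interest=$91.35
After 5 (month_end (apply 3% monthly interest)): balance=$1587.59 total_interest=$137.59
After 6 (month_end (apply 3% monthly interest)): balance=$1635.21 total_interest=$185.21
After 7 (deposit($200)): balance=$1835.21 total_interest=$185.21
After 8 (year_end (apply 8% annual interest)): balance=$1982.02 total_interest=$332.02
After 9 (year_end (apply 8% annual interest)): balance=$2140.58 total_interest=$490.58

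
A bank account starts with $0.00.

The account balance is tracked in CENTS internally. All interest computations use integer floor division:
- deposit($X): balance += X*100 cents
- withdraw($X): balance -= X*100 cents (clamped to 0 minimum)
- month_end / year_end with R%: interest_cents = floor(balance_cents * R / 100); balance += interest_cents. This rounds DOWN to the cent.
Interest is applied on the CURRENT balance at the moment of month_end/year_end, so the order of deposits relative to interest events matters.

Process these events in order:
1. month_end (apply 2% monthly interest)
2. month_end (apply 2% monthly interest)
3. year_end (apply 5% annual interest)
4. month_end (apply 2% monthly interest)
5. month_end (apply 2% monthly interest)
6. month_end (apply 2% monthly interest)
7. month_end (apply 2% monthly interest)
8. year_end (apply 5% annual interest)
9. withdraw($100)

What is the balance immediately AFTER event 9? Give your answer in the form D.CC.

Answer: 0.00

Derivation:
After 1 (month_end (apply 2% monthly interest)): balance=$0.00 total_interest=$0.00
After 2 (month_end (apply 2% monthly interest)): balance=$0.00 total_interest=$0.00
After 3 (year_end (apply 5% annual interest)): balance=$0.00 total_interest=$0.00
After 4 (month_end (apply 2% monthly interest)): balance=$0.00 total_interest=$0.00
After 5 (month_end (apply 2% monthly interest)): balance=$0.00 total_interest=$0.00
After 6 (month_end (apply 2% monthly interest)): balance=$0.00 total_interest=$0.00
After 7 (month_end (apply 2% monthly interest)): balance=$0.00 total_interest=$0.00
After 8 (year_end (apply 5% annual interest)): balance=$0.00 total_interest=$0.00
After 9 (withdraw($100)): balance=$0.00 total_interest=$0.00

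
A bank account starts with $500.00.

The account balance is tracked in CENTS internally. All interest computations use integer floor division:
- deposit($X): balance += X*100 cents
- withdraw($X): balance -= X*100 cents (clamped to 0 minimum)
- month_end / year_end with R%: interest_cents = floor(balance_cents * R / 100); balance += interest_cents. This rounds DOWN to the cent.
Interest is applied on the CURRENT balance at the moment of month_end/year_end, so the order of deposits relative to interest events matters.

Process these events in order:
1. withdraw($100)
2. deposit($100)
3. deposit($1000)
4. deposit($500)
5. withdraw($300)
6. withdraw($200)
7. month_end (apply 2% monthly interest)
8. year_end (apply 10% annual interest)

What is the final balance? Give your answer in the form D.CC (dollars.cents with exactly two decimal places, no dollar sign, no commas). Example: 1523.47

After 1 (withdraw($100)): balance=$400.00 total_interest=$0.00
After 2 (deposit($100)): balance=$500.00 total_interest=$0.00
After 3 (deposit($1000)): balance=$1500.00 total_interest=$0.00
After 4 (deposit($500)): balance=$2000.00 total_interest=$0.00
After 5 (withdraw($300)): balance=$1700.00 total_interest=$0.00
After 6 (withdraw($200)): balance=$1500.00 total_interest=$0.00
After 7 (month_end (apply 2% monthly interest)): balance=$1530.00 total_interest=$30.00
After 8 (year_end (apply 10% annual interest)): balance=$1683.00 total_interest=$183.00

Answer: 1683.00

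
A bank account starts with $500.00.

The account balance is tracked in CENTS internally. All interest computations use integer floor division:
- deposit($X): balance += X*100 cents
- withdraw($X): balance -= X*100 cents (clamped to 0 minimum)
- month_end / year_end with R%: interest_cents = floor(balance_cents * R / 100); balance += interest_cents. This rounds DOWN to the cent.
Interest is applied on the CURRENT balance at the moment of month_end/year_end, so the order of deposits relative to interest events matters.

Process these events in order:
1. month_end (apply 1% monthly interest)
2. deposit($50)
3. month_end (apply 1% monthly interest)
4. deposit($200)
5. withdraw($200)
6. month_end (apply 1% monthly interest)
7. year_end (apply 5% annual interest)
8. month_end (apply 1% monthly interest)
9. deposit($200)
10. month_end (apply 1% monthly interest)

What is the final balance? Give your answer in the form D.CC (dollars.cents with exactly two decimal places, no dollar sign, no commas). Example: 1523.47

Answer: 808.39

Derivation:
After 1 (month_end (apply 1% monthly interest)): balance=$505.00 total_interest=$5.00
After 2 (deposit($50)): balance=$555.00 total_interest=$5.00
After 3 (month_end (apply 1% monthly interest)): balance=$560.55 total_interest=$10.55
After 4 (deposit($200)): balance=$760.55 total_interest=$10.55
After 5 (withdraw($200)): balance=$560.55 total_interest=$10.55
After 6 (month_end (apply 1% monthly interest)): balance=$566.15 total_interest=$16.15
After 7 (year_end (apply 5% annual interest)): balance=$594.45 total_interest=$44.45
After 8 (month_end (apply 1% monthly interest)): balance=$600.39 total_interest=$50.39
After 9 (deposit($200)): balance=$800.39 total_interest=$50.39
After 10 (month_end (apply 1% monthly interest)): balance=$808.39 total_interest=$58.39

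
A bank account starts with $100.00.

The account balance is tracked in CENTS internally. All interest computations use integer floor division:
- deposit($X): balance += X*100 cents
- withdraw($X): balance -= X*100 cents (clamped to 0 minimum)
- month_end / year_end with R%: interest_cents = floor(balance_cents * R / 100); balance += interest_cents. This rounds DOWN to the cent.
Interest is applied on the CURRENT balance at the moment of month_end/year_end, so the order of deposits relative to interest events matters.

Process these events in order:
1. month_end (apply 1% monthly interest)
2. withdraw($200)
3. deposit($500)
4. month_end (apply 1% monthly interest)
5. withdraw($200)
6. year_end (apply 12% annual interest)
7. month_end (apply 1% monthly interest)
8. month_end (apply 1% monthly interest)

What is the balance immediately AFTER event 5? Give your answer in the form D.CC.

After 1 (month_end (apply 1% monthly interest)): balance=$101.00 total_interest=$1.00
After 2 (withdraw($200)): balance=$0.00 total_interest=$1.00
After 3 (deposit($500)): balance=$500.00 total_interest=$1.00
After 4 (month_end (apply 1% monthly interest)): balance=$505.00 total_interest=$6.00
After 5 (withdraw($200)): balance=$305.00 total_interest=$6.00

Answer: 305.00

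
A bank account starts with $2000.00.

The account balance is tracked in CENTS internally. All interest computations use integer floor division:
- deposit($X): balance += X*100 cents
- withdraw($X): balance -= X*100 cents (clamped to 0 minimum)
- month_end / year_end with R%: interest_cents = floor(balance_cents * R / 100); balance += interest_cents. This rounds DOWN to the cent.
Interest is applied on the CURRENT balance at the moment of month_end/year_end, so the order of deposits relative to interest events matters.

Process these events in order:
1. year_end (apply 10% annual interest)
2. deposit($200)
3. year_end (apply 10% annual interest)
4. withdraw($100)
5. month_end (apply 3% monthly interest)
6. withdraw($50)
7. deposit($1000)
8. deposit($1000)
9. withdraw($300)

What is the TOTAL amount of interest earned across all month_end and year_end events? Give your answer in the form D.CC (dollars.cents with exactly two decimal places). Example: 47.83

Answer: 516.20

Derivation:
After 1 (year_end (apply 10% annual interest)): balance=$2200.00 total_interest=$200.00
After 2 (deposit($200)): balance=$2400.00 total_interest=$200.00
After 3 (year_end (apply 10% annual interest)): balance=$2640.00 total_interest=$440.00
After 4 (withdraw($100)): balance=$2540.00 total_interest=$440.00
After 5 (month_end (apply 3% monthly interest)): balance=$2616.20 total_interest=$516.20
After 6 (withdraw($50)): balance=$2566.20 total_interest=$516.20
After 7 (deposit($1000)): balance=$3566.20 total_interest=$516.20
After 8 (deposit($1000)): balance=$4566.20 total_interest=$516.20
After 9 (withdraw($300)): balance=$4266.20 total_interest=$516.20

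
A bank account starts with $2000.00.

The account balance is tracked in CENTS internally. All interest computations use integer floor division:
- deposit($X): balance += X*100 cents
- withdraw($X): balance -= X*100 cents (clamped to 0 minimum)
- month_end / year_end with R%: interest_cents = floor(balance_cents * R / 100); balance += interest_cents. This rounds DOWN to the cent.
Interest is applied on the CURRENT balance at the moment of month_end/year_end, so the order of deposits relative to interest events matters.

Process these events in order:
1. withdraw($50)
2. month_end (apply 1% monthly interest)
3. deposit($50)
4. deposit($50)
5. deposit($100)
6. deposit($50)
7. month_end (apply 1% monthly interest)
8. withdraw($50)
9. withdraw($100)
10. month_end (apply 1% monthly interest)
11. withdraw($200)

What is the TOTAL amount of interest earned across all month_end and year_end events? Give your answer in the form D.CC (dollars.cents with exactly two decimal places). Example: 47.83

Answer: 62.60

Derivation:
After 1 (withdraw($50)): balance=$1950.00 total_interest=$0.00
After 2 (month_end (apply 1% monthly interest)): balance=$1969.50 total_interest=$19.50
After 3 (deposit($50)): balance=$2019.50 total_interest=$19.50
After 4 (deposit($50)): balance=$2069.50 total_interest=$19.50
After 5 (deposit($100)): balance=$2169.50 total_interest=$19.50
After 6 (deposit($50)): balance=$2219.50 total_interest=$19.50
After 7 (month_end (apply 1% monthly interest)): balance=$2241.69 total_interest=$41.69
After 8 (withdraw($50)): balance=$2191.69 total_interest=$41.69
After 9 (withdraw($100)): balance=$2091.69 total_interest=$41.69
After 10 (month_end (apply 1% monthly interest)): balance=$2112.60 total_interest=$62.60
After 11 (withdraw($200)): balance=$1912.60 total_interest=$62.60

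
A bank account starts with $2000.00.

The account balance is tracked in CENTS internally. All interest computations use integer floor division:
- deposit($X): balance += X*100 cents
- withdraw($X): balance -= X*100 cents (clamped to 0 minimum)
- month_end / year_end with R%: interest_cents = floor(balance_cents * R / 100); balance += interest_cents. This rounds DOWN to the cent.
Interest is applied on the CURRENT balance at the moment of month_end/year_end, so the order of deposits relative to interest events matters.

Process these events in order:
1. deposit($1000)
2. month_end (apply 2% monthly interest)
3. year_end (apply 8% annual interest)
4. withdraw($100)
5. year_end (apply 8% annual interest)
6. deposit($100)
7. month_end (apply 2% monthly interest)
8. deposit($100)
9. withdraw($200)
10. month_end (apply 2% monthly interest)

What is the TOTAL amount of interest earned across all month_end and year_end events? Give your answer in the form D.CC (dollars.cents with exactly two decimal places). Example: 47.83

Answer: 703.04

Derivation:
After 1 (deposit($1000)): balance=$3000.00 total_interest=$0.00
After 2 (month_end (apply 2% monthly interest)): balance=$3060.00 total_interest=$60.00
After 3 (year_end (apply 8% annual interest)): balance=$3304.80 total_interest=$304.80
After 4 (withdraw($100)): balance=$3204.80 total_interest=$304.80
After 5 (year_end (apply 8% annual interest)): balance=$3461.18 total_interest=$561.18
After 6 (deposit($100)): balance=$3561.18 total_interest=$561.18
After 7 (month_end (apply 2% monthly interest)): balance=$3632.40 total_interest=$632.40
After 8 (deposit($100)): balance=$3732.40 total_interest=$632.40
After 9 (withdraw($200)): balance=$3532.40 total_interest=$632.40
After 10 (month_end (apply 2% monthly interest)): balance=$3603.04 total_interest=$703.04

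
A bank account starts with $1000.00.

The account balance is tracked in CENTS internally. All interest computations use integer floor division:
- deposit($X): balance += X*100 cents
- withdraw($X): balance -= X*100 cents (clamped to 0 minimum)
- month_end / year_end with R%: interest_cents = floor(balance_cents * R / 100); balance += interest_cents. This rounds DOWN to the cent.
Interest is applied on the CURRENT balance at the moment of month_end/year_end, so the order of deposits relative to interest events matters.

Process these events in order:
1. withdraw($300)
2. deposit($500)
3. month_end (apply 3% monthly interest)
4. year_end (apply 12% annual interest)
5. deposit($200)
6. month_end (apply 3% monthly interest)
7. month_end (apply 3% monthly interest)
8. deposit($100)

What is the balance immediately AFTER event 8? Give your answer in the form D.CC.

After 1 (withdraw($300)): balance=$700.00 total_interest=$0.00
After 2 (deposit($500)): balance=$1200.00 total_interest=$0.00
After 3 (month_end (apply 3% monthly interest)): balance=$1236.00 total_interest=$36.00
After 4 (year_end (apply 12% annual interest)): balance=$1384.32 total_interest=$184.32
After 5 (deposit($200)): balance=$1584.32 total_interest=$184.32
After 6 (month_end (apply 3% monthly interest)): balance=$1631.84 total_interest=$231.84
After 7 (month_end (apply 3% monthly interest)): balance=$1680.79 total_interest=$280.79
After 8 (deposit($100)): balance=$1780.79 total_interest=$280.79

Answer: 1780.79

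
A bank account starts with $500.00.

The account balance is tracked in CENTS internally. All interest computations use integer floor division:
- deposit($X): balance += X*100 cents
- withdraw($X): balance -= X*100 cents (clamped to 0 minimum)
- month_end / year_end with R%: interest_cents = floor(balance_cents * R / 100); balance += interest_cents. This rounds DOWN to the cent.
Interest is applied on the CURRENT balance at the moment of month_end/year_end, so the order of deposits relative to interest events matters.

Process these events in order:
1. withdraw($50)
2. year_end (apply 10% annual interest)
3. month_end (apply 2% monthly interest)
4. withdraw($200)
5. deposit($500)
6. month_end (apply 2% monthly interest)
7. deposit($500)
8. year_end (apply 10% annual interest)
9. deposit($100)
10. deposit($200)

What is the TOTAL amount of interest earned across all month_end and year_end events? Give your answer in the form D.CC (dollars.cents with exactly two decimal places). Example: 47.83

Answer: 203.08

Derivation:
After 1 (withdraw($50)): balance=$450.00 total_interest=$0.00
After 2 (year_end (apply 10% annual interest)): balance=$495.00 total_interest=$45.00
After 3 (month_end (apply 2% monthly interest)): balance=$504.90 total_interest=$54.90
After 4 (withdraw($200)): balance=$304.90 total_interest=$54.90
After 5 (deposit($500)): balance=$804.90 total_interest=$54.90
After 6 (month_end (apply 2% monthly interest)): balance=$820.99 total_interest=$70.99
After 7 (deposit($500)): balance=$1320.99 total_interest=$70.99
After 8 (year_end (apply 10% annual interest)): balance=$1453.08 total_interest=$203.08
After 9 (deposit($100)): balance=$1553.08 total_interest=$203.08
After 10 (deposit($200)): balance=$1753.08 total_interest=$203.08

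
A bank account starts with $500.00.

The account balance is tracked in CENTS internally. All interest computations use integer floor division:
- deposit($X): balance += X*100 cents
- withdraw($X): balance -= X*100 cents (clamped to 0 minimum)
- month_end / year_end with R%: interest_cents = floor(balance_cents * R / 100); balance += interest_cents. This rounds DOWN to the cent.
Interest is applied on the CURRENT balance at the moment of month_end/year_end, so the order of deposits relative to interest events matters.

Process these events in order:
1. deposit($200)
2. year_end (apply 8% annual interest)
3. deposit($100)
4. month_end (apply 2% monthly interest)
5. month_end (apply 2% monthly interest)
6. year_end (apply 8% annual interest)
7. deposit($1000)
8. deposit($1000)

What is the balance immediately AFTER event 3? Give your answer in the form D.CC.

After 1 (deposit($200)): balance=$700.00 total_interest=$0.00
After 2 (year_end (apply 8% annual interest)): balance=$756.00 total_interest=$56.00
After 3 (deposit($100)): balance=$856.00 total_interest=$56.00

Answer: 856.00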